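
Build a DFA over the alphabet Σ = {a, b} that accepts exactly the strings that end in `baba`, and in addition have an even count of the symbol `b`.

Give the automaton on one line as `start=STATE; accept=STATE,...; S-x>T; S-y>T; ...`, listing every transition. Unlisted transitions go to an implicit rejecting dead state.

start=q0; accept=q5; q0-a>q0; q0-b>q1; q1-a>q2; q1-b>q0; q2-a>q3; q2-b>q4; q3-a>q3; q3-b>q0; q4-a>q5; q4-b>q1; q5-a>q0; q5-b>q1

Run two small machines in parallel and take their product. One (5 states) tracks how much of the suffix `baba` has currently been matched; the other (2 states) tracks the count of `b`s modulo 2. Each combined state is a pair, one component from each; accept when both components accept. After merging equivalent states the machine shrinks.
A 6-state machine:
        a   b  
>  q0   q0  q1 
   q1   q2  q0 
   q2   q3  q4 
   q3   q3  q0 
   q4   q5  q1 
 * q5   q0  q1 
(> = start, * = accepting)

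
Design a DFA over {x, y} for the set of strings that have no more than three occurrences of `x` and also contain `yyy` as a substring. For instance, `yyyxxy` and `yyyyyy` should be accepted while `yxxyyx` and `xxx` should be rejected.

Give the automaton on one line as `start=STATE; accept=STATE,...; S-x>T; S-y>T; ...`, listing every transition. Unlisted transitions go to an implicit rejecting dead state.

start=q0; accept=q9,q13,q15,q16; q0-x>q1; q0-y>q2; q1-x>q3; q1-y>q4; q2-x>q1; q2-y>q5; q3-x>q6; q3-y>q7; q4-x>q3; q4-y>q8; q5-x>q1; q5-y>q9; q6-x>q10; q6-y>q11; q7-x>q6; q7-y>q12; q8-x>q3; q8-y>q13; q9-x>q13; q9-y>q9; q10-x>q10; q10-y>q10; q11-x>q10; q11-y>q14; q12-x>q6; q12-y>q15; q13-x>q15; q13-y>q13; q14-x>q10; q14-y>q16; q15-x>q16; q15-y>q15; q16-x>q10; q16-y>q16

Handle the two conditions separately and then intersect. One (5 states) tracks the count of `x`s, saturating at 4; the other (4 states) tracks whether and how much of `yyy` has been seen. Each combined state is a pair, one component from each; accept when both components accept. Minimizing collapses redundant product states.
A 17-state machine:
          x    y  
>  q0     q1   q2 
   q1     q3   q4 
   q2     q1   q5 
   q3     q6   q7 
   q4     q3   q8 
   q5     q1   q9 
   q6    q10  q11 
   q7     q6  q12 
   q8     q3  q13 
 * q9    q13   q9 
   q10   q10  q10 
   q11   q10  q14 
   q12    q6  q15 
 * q13   q15  q13 
   q14   q10  q16 
 * q15   q16  q15 
 * q16   q10  q16 
(> = start, * = accepting)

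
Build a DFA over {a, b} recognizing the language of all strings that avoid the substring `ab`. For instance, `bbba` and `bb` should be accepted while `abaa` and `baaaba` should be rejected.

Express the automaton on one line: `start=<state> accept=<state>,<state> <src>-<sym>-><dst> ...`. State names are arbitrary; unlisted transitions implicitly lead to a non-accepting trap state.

start=s0 accept=s0,s1 s0-a->s1 s0-b->s0 s1-a->s1 s1-b->s2 s2-a->s2 s2-b->s2

This is the complement of 'contains `ab`'. Use the same substring-matching states — s0 through s2 holding how much of `ab` has just been matched — but flip the accepting set: everything except the trap s2 accepts.
A 3-state machine:
        a   b  
>* s0   s1  s0 
 * s1   s1  s2 
   s2   s2  s2 
(> = start, * = accepting)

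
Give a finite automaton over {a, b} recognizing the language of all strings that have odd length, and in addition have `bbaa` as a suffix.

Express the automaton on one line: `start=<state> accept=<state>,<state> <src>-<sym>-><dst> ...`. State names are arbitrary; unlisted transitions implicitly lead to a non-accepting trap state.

Build one automaton per condition and run them in lockstep. The first has 2 states tracking the input length modulo 2; the second has 5 states tracking how much of the suffix `bbaa` has currently been matched. A product state is a pair (one from each), accepting exactly when both do. After merging equivalent states the machine shrinks.
        a   b  
>  q0   q1  q1 
   q1   q0  q2 
   q2   q1  q3 
   q3   q4  q2 
   q4   q5  q1 
 * q5   q0  q2 
(> = start, * = accepting)

start=q0 accept=q5 q0-a->q1 q0-b->q1 q1-a->q0 q1-b->q2 q2-a->q1 q2-b->q3 q3-a->q4 q3-b->q2 q4-a->q5 q4-b->q1 q5-a->q0 q5-b->q2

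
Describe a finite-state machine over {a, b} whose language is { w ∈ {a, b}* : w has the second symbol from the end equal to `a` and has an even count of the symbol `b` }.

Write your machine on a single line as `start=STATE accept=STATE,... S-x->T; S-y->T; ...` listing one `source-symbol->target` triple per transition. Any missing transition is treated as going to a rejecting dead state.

start=q0; accept=q3,q5; q0-a->q1; q0-b->q2; q1-a->q3; q1-b->q2; q2-a->q4; q2-b->q0; q3-a->q3; q3-b->q2; q4-a->q4; q4-b->q5; q5-a->q1; q5-b->q2

Handle the two conditions separately and then intersect. The first has 7 states tracking the last 2 symbols read; the second has 2 states tracking the count of `b`s modulo 2. A product state is a pair (one from each), accepting exactly when both do. Minimizing collapses redundant product states.
With 6 states:
        a   b  
>  q0   q1  q2 
   q1   q3  q2 
   q2   q4  q0 
 * q3   q3  q2 
   q4   q4  q5 
 * q5   q1  q2 
(> = start, * = accepting)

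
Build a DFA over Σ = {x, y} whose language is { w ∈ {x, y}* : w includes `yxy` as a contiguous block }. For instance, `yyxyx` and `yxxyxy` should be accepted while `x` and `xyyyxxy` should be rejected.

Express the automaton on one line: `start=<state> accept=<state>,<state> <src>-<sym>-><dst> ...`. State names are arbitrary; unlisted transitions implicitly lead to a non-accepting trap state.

Track how much of `yxy` has been matched so far: state q0 is no progress, q3 is the absorbing accept state reached once `yxy` has occurred. Intermediate states record partial matches; on a mismatch, fall back to the longest reusable overlap.
A 4-state machine:
        x   y  
>  q0   q0  q1 
   q1   q2  q1 
   q2   q0  q3 
 * q3   q3  q3 
(> = start, * = accepting)

start=q0 accept=q3 q0-x->q0 q0-y->q1 q1-x->q2 q1-y->q1 q2-x->q0 q2-y->q3 q3-x->q3 q3-y->q3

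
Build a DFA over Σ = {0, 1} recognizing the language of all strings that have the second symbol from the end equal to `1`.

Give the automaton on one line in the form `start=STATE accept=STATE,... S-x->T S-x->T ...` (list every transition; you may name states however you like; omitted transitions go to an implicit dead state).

A DFA must remember the last 2 symbols (since which symbol is second-to-last isn't known until the input ends). Use one state per possible window of the last ≤2 symbols; accept from those whose window starts with `1`.
With 7 states:
       0  1 
>  A   B  C 
   B   D  E 
   C   F  G 
   D   D  E 
   E   F  G 
 * F   D  E 
 * G   F  G 
(> = start, * = accepting)

start=A accept=F,G A-0->B A-1->C B-0->D B-1->E C-0->F C-1->G D-0->D D-1->E E-0->F E-1->G F-0->D F-1->E G-0->F G-1->G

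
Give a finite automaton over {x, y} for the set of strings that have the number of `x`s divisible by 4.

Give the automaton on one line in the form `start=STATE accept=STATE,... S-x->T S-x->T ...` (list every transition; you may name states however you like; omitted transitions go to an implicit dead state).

start=s0 accept=s0 s0-x->s1 s0-y->s0 s1-x->s2 s1-y->s1 s2-x->s3 s2-y->s2 s3-x->s0 s3-y->s3

Keep the running count of `x`s modulo 4: each `x` advances along the cycle s0 → s1 → s2 → s3 → s0 while other symbols loop. Accept at s0.
A 4-state machine:
        x   y  
>* s0   s1  s0 
   s1   s2  s1 
   s2   s3  s2 
   s3   s0  s3 
(> = start, * = accepting)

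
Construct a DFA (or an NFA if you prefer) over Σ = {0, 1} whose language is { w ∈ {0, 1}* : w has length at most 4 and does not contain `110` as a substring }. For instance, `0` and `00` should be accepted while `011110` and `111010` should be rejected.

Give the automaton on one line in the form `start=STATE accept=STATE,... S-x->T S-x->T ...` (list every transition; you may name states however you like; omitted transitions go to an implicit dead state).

Build one automaton per condition and run them in lockstep. One (6 states) tracks the input length, saturating at 5; the other (4 states) tracks partial matches of the forbidden pattern `110`. Each combined state is a pair, one component from each; accept when both components accept.
With 18 states:
          0    1  
>* q0     q1   q2 
 * q1     q3   q4 
 * q2     q3   q5 
 * q3     q6   q7 
 * q4     q6   q8 
 * q5     q9   q8 
 * q6    q10  q11 
 * q7    q10  q12 
 * q8    q13  q12 
   q9    q13  q13 
 * q10   q14  q15 
 * q11   q14  q16 
 * q12   q17  q16 
   q13   q17  q17 
   q14   q14  q15 
   q15   q14  q16 
   q16   q17  q16 
   q17   q17  q17 
(> = start, * = accepting)

start=q0 accept=q0,q1,q2,q3,q4,q5,q6,q7,q8,q10,q11,q12 q0-0->q1 q0-1->q2 q1-0->q3 q1-1->q4 q2-0->q3 q2-1->q5 q3-0->q6 q3-1->q7 q4-0->q6 q4-1->q8 q5-0->q9 q5-1->q8 q6-0->q10 q6-1->q11 q7-0->q10 q7-1->q12 q8-0->q13 q8-1->q12 q9-0->q13 q9-1->q13 q10-0->q14 q10-1->q15 q11-0->q14 q11-1->q16 q12-0->q17 q12-1->q16 q13-0->q17 q13-1->q17 q14-0->q14 q14-1->q15 q15-0->q14 q15-1->q16 q16-0->q17 q16-1->q16 q17-0->q17 q17-1->q17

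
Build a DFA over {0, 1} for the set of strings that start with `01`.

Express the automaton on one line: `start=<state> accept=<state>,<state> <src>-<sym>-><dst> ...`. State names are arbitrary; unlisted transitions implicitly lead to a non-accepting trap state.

Check the first 2 symbols one by one: q0 through q1 record how many have matched `01` so far; any wrong symbol goes to the dead state q3. After all 2 match we enter the accepting sink q2.
A 4-state machine:
        0   1  
>  q0   q1  q3 
   q1   q3  q2 
 * q2   q2  q2 
   q3   q3  q3 
(> = start, * = accepting)

start=q0 accept=q2 q0-0->q1 q0-1->q3 q1-0->q3 q1-1->q2 q2-0->q2 q2-1->q2 q3-0->q3 q3-1->q3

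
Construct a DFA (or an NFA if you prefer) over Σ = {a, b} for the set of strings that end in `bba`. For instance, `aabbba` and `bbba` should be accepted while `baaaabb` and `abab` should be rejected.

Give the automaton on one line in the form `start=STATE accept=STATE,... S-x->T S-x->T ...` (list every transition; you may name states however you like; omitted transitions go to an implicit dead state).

Remember how much of `bba` the current input suffix matches. State q0 means no match yet; q1 means the last symbol is `b`; q2 means the last 2 symbols are `bb`; q3 means the last 3 symbols are `bba`. Only q3 accepts. On a mismatch, fall back to the longest proper suffix that is still a prefix of `bba`.
        a   b  
>  q0   q0  q1 
   q1   q0  q2 
   q2   q3  q2 
 * q3   q0  q1 
(> = start, * = accepting)

start=q0 accept=q3 q0-a->q0 q0-b->q1 q1-a->q0 q1-b->q2 q2-a->q3 q2-b->q2 q3-a->q0 q3-b->q1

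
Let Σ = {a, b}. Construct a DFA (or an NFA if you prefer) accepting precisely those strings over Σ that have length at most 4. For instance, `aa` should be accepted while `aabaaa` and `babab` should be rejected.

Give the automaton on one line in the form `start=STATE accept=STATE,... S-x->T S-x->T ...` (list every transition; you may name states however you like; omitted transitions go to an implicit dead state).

We only need to distinguish lengths 0, 1, …, 4, and '>4'. Chain q0 → q1 → q2 → q3 → q4 → q5 on every symbol, with q5 looping. Accepting states: {q0, q1, q2, q3, q4}.
A 6-state machine:
        a   b  
>* q0   q1  q1 
 * q1   q2  q2 
 * q2   q3  q3 
 * q3   q4  q4 
 * q4   q5  q5 
   q5   q5  q5 
(> = start, * = accepting)

start=q0 accept=q0,q1,q2,q3,q4 q0-a->q1 q0-b->q1 q1-a->q2 q1-b->q2 q2-a->q3 q2-b->q3 q3-a->q4 q3-b->q4 q4-a->q5 q4-b->q5 q5-a->q5 q5-b->q5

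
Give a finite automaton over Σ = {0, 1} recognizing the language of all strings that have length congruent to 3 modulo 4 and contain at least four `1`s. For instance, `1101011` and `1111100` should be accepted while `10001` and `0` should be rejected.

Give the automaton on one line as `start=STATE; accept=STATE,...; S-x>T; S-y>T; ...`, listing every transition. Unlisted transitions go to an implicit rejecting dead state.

start=q0; accept=q21,q22; q0-0>q1; q0-1>q2; q1-0>q3; q1-1>q4; q2-0>q4; q2-1>q5; q3-0>q6; q3-1>q7; q4-0>q7; q4-1>q8; q5-0>q8; q5-1>q9; q6-0>q0; q6-1>q10; q7-0>q10; q7-1>q11; q8-0>q11; q8-1>q12; q9-0>q12; q9-1>q13; q10-0>q2; q10-1>q14; q11-0>q14; q11-1>q15; q12-0>q15; q12-1>q16; q13-0>q16; q13-1>q17; q14-0>q5; q14-1>q18; q15-0>q18; q15-1>q19; q16-0>q19; q16-1>q20; q17-0>q20; q17-1>q20; q18-0>q9; q18-1>q21; q19-0>q21; q19-1>q22; q20-0>q22; q20-1>q22; q21-0>q13; q21-1>q23; q22-0>q23; q22-1>q23; q23-0>q17; q23-1>q17

Build one automaton per condition and run them in lockstep. The first has 4 states tracking the input length modulo 4; the second has 6 states tracking the count of `1`s, saturating at 5. A product state is a pair (one from each), accepting exactly when both do.
24 states suffice.
          0    1  
>  q0     q1   q2 
   q1     q3   q4 
   q2     q4   q5 
   q3     q6   q7 
   q4     q7   q8 
   q5     q8   q9 
   q6     q0  q10 
   q7    q10  q11 
   q8    q11  q12 
   q9    q12  q13 
   q10    q2  q14 
   q11   q14  q15 
   q12   q15  q16 
   q13   q16  q17 
   q14    q5  q18 
   q15   q18  q19 
   q16   q19  q20 
   q17   q20  q20 
   q18    q9  q21 
   q19   q21  q22 
   q20   q22  q22 
 * q21   q13  q23 
 * q22   q23  q23 
   q23   q17  q17 
(> = start, * = accepting)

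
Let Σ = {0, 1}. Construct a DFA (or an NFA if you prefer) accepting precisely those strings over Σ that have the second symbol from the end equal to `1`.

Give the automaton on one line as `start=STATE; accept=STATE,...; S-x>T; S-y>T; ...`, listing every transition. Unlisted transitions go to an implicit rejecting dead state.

A DFA must remember the last 2 symbols (since which symbol is second-to-last isn't known until the input ends). Use one state per possible window of the last ≤2 symbols; accept from those whose window starts with `1`.
With 7 states:
       0  1 
>  A   B  C 
   B   D  E 
   C   F  G 
   D   D  E 
   E   F  G 
 * F   D  E 
 * G   F  G 
(> = start, * = accepting)

start=A; accept=F,G; A-0>B; A-1>C; B-0>D; B-1>E; C-0>F; C-1>G; D-0>D; D-1>E; E-0>F; E-1>G; F-0>D; F-1>E; G-0>F; G-1>G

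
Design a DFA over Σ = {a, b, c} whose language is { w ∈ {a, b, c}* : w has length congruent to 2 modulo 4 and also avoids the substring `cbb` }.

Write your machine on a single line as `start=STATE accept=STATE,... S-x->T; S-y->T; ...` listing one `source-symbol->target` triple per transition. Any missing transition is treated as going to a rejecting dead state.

start=S0; accept=S3,S4,S5; S0-a->S1; S0-b->S1; S0-c->S2; S1-a->S3; S1-b->S3; S1-c->S4; S2-a->S3; S2-b->S5; S2-c->S4; S3-a->S6; S3-b->S6; S3-c->S7; S4-a->S6; S4-b->S8; S4-c->S7; S5-a->S6; S5-b->S9; S5-c->S7; S6-a->S0; S6-b->S0; S6-c->S10; S7-a->S0; S7-b->S11; S7-c->S10; S8-a->S0; S8-b->S9; S8-c->S10; S9-a->S9; S9-b->S9; S9-c->S9; S10-a->S1; S10-b->S12; S10-c->S2; S11-a->S1; S11-b->S9; S11-c->S2; S12-a->S3; S12-b->S9; S12-c->S4

Build one automaton per condition and run them in lockstep. The first has 4 states tracking the input length modulo 4; the second has 4 states tracking partial matches of the forbidden pattern `cbb`. A product state is a pair (one from each), accepting exactly when both do. Equivalent product states are then merged.
A 13-state machine:
          a    b    c  
>  S0     S1   S1   S2 
   S1     S3   S3   S4 
   S2     S3   S5   S4 
 * S3     S6   S6   S7 
 * S4     S6   S8   S7 
 * S5     S6   S9   S7 
   S6     S0   S0  S10 
   S7     S0  S11  S10 
   S8     S0   S9  S10 
   S9     S9   S9   S9 
   S10    S1  S12   S2 
   S11    S1   S9   S2 
   S12    S3   S9   S4 
(> = start, * = accepting)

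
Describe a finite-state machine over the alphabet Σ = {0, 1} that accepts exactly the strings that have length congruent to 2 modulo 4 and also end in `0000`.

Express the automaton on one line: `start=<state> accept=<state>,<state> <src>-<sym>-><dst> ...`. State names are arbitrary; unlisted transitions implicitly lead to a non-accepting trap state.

Build one automaton per condition and run them in lockstep. The first has 4 states tracking the input length modulo 4; the second has 5 states tracking how much of the suffix `0000` has currently been matched. A product state is a pair (one from each), accepting exactly when both do.
With 20 states:
          0    1  
>  q0     q1   q2 
   q1     q3   q4 
   q2     q5   q4 
   q3     q6   q7 
   q4     q8   q7 
   q5     q9   q7 
   q6    q10   q0 
   q7    q11   q0 
   q8    q12   q0 
   q9    q13   q0 
   q10   q14   q2 
   q11   q15   q2 
   q12   q16   q2 
   q13   q14   q2 
   q14   q17   q4 
   q15   q18   q4 
   q16   q17   q4 
 * q17   q19   q7 
   q18   q19   q7 
   q19   q10   q0 
(> = start, * = accepting)

start=q0 accept=q17 q0-0->q1 q0-1->q2 q1-0->q3 q1-1->q4 q2-0->q5 q2-1->q4 q3-0->q6 q3-1->q7 q4-0->q8 q4-1->q7 q5-0->q9 q5-1->q7 q6-0->q10 q6-1->q0 q7-0->q11 q7-1->q0 q8-0->q12 q8-1->q0 q9-0->q13 q9-1->q0 q10-0->q14 q10-1->q2 q11-0->q15 q11-1->q2 q12-0->q16 q12-1->q2 q13-0->q14 q13-1->q2 q14-0->q17 q14-1->q4 q15-0->q18 q15-1->q4 q16-0->q17 q16-1->q4 q17-0->q19 q17-1->q7 q18-0->q19 q18-1->q7 q19-0->q10 q19-1->q0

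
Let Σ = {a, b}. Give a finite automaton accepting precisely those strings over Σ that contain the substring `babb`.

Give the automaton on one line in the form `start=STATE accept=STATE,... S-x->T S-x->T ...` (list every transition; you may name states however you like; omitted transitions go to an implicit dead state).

start=q0 accept=q4 q0-a->q0 q0-b->q1 q1-a->q2 q1-b->q1 q2-a->q0 q2-b->q3 q3-a->q2 q3-b->q4 q4-a->q4 q4-b->q4

States q0..q3 record the length of the longest prefix of `babb` that matches the current input suffix. Reaching q4 means `babb` has been seen, and we stay there forever. Accept from q4.
A 5-state machine:
        a   b  
>  q0   q0  q1 
   q1   q2  q1 
   q2   q0  q3 
   q3   q2  q4 
 * q4   q4  q4 
(> = start, * = accepting)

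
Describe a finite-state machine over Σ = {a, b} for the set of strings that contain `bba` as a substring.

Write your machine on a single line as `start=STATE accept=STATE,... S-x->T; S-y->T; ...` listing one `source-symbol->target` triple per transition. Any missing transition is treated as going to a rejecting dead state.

States S0..S2 record the length of the longest prefix of `bba` that matches the current input suffix. Reaching S3 means `bba` has been seen, and we stay there forever. Accept from S3.
        a   b  
>  S0   S0  S1 
   S1   S0  S2 
   S2   S3  S2 
 * S3   S3  S3 
(> = start, * = accepting)

start=S0; accept=S3; S0-a->S0; S0-b->S1; S1-a->S0; S1-b->S2; S2-a->S3; S2-b->S2; S3-a->S3; S3-b->S3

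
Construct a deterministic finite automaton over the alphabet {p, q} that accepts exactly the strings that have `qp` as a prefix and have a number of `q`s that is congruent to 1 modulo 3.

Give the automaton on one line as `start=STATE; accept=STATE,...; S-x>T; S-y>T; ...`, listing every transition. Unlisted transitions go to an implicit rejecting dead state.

start=S0; accept=S3; S0-p>S1; S0-q>S2; S1-p>S1; S1-q>S1; S2-p>S3; S2-q>S1; S3-p>S3; S3-q>S4; S4-p>S4; S4-q>S5; S5-p>S5; S5-q>S3

Run two small machines in parallel and take their product. One (4 states) tracks whether the input so far still matches the prefix `qp`; the other (3 states) tracks the count of `q`s modulo 3. Each combined state is a pair, one component from each; accept when both components accept. After merging equivalent states the machine shrinks.
6 states suffice.
        p   q  
>  S0   S1  S2 
   S1   S1  S1 
   S2   S3  S1 
 * S3   S3  S4 
   S4   S4  S5 
   S5   S5  S3 
(> = start, * = accepting)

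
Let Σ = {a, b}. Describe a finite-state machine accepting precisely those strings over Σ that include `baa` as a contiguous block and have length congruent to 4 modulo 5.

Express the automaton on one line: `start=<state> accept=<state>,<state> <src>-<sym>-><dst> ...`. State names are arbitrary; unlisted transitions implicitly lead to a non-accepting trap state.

Run two small machines in parallel and take their product. The first has 4 states tracking whether and how much of `baa` has been seen; the second has 5 states tracking the input length modulo 5. A product state is a pair (one from each), accepting exactly when both do.
          a    b  
>  S0     S1   S2 
   S1     S3   S4 
   S2     S5   S4 
   S3     S6   S7 
   S4     S8   S7 
   S5     S9   S7 
   S6    S10  S11 
   S7    S12  S11 
   S8    S13  S11 
   S9    S13  S13 
   S10    S0  S14 
   S11   S15  S14 
   S12   S16  S14 
 * S13   S16  S16 
   S14   S17   S2 
   S15   S18   S2 
   S16   S18  S18 
   S17   S19   S4 
   S18   S19  S19 
   S19    S9   S9 
(> = start, * = accepting)

start=S0 accept=S13 S0-a->S1 S0-b->S2 S1-a->S3 S1-b->S4 S2-a->S5 S2-b->S4 S3-a->S6 S3-b->S7 S4-a->S8 S4-b->S7 S5-a->S9 S5-b->S7 S6-a->S10 S6-b->S11 S7-a->S12 S7-b->S11 S8-a->S13 S8-b->S11 S9-a->S13 S9-b->S13 S10-a->S0 S10-b->S14 S11-a->S15 S11-b->S14 S12-a->S16 S12-b->S14 S13-a->S16 S13-b->S16 S14-a->S17 S14-b->S2 S15-a->S18 S15-b->S2 S16-a->S18 S16-b->S18 S17-a->S19 S17-b->S4 S18-a->S19 S18-b->S19 S19-a->S9 S19-b->S9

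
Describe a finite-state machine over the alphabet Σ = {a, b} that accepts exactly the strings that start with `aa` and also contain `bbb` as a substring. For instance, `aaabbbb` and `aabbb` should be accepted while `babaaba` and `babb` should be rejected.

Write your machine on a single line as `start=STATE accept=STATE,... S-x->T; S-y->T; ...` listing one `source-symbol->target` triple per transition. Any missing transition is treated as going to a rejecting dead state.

Build one automaton per condition and run them in lockstep. One (4 states) tracks whether the input so far still matches the prefix `aa`; the other (4 states) tracks whether and how much of `bbb` has been seen. Each combined state is a pair, one component from each; accept when both components accept. Minimizing collapses redundant product states.
A 7-state machine:
        a   b  
>  q0   q1  q2 
   q1   q3  q2 
   q2   q2  q2 
   q3   q3  q4 
   q4   q3  q5 
   q5   q3  q6 
 * q6   q6  q6 
(> = start, * = accepting)

start=q0; accept=q6; q0-a->q1; q0-b->q2; q1-a->q3; q1-b->q2; q2-a->q2; q2-b->q2; q3-a->q3; q3-b->q4; q4-a->q3; q4-b->q5; q5-a->q3; q5-b->q6; q6-a->q6; q6-b->q6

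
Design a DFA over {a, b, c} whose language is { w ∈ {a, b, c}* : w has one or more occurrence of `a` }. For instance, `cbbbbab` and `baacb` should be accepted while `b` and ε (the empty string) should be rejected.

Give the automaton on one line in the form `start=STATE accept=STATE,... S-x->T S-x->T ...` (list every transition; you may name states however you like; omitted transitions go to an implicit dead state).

start=s0 accept=s1,s2 s0-a->s1 s0-b->s0 s0-c->s0 s1-a->s2 s1-b->s1 s1-c->s1 s2-a->s2 s2-b->s2 s2-c->s2

Only the number of `a`s matters, and only up to 2. Make a chain s0 → s1 → s2 advanced by each `a` (with s2 absorbing); every other symbol self-loops. The accepting set is {s1, s2}.
A 3-state machine:
        a   b   c  
>  s0   s1  s0  s0 
 * s1   s2  s1  s1 
 * s2   s2  s2  s2 
(> = start, * = accepting)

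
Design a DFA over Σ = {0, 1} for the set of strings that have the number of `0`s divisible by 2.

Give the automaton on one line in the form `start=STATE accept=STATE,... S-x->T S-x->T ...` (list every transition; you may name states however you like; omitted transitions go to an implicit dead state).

Keep the running count of `0`s modulo 2: each `0` advances along the cycle q0 → q1 → q0 while other symbols loop. Accept at q0.
        0   1  
>* q0   q1  q0 
   q1   q0  q1 
(> = start, * = accepting)

start=q0 accept=q0 q0-0->q1 q0-1->q0 q1-0->q0 q1-1->q1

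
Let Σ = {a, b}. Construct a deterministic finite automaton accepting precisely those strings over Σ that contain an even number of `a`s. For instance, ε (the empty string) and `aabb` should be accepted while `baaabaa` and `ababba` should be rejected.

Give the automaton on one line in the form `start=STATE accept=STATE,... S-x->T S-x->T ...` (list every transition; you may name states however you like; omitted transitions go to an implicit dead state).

The only thing that matters is how many `a`s have appeared, reduced mod 2. Use one state per residue: q0 for 0, …, q1 for 1. Reading `a` moves to the next residue; anything else stays put. q0 is accepting.
        a   b  
>* q0   q1  q0 
   q1   q0  q1 
(> = start, * = accepting)

start=q0 accept=q0 q0-a->q1 q0-b->q0 q1-a->q0 q1-b->q1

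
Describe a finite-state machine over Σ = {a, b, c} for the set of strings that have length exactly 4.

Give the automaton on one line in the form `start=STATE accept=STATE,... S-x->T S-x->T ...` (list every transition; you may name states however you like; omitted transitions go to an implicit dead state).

start=q0 accept=q4 q0-a->q1 q0-b->q1 q0-c->q1 q1-a->q2 q1-b->q2 q1-c->q2 q2-a->q3 q2-b->q3 q2-c->q3 q3-a->q4 q3-b->q4 q3-c->q4 q4-a->q5 q4-b->q5 q4-c->q5 q5-a->q5 q5-b->q5 q5-c->q5

We only need to distinguish lengths 0, 1, …, 4, and '>4'. Chain q0 → q1 → q2 → q3 → q4 → q5 on every symbol, with q5 looping. Accepting states: {q4}.
6 states suffice.
        a   b   c  
>  q0   q1  q1  q1 
   q1   q2  q2  q2 
   q2   q3  q3  q3 
   q3   q4  q4  q4 
 * q4   q5  q5  q5 
   q5   q5  q5  q5 
(> = start, * = accepting)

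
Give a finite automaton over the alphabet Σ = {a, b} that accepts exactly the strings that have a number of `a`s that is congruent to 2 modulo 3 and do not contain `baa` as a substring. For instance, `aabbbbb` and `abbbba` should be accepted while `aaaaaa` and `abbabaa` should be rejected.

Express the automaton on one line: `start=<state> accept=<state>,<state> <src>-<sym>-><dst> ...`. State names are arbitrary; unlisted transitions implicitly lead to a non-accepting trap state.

Build one automaton per condition and run them in lockstep. The first has 3 states tracking the count of `a`s modulo 3; the second has 4 states tracking partial matches of the forbidden pattern `baa`. A product state is a pair (one from each), accepting exactly when both do. Equivalent product states are then merged.
10 states suffice.
        a   b  
>  s0   s1  s2 
   s1   s3  s4 
   s2   s5  s2 
 * s3   s0  s6 
   s4   s7  s4 
   s5   s8  s4 
 * s6   s9  s6 
 * s7   s8  s6 
   s8   s8  s8 
   s9   s8  s2 
(> = start, * = accepting)

start=s0 accept=s3,s6,s7 s0-a->s1 s0-b->s2 s1-a->s3 s1-b->s4 s2-a->s5 s2-b->s2 s3-a->s0 s3-b->s6 s4-a->s7 s4-b->s4 s5-a->s8 s5-b->s4 s6-a->s9 s6-b->s6 s7-a->s8 s7-b->s6 s8-a->s8 s8-b->s8 s9-a->s8 s9-b->s2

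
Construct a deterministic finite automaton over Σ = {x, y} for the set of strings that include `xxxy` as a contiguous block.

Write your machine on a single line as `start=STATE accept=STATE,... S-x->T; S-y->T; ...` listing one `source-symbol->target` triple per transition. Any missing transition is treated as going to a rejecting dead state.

start=S0; accept=S4; S0-x->S1; S0-y->S0; S1-x->S2; S1-y->S0; S2-x->S3; S2-y->S0; S3-x->S3; S3-y->S4; S4-x->S4; S4-y->S4

Track how much of `xxxy` has been matched so far: state S0 is no progress, S4 is the absorbing accept state reached once `xxxy` has occurred. Intermediate states record partial matches; on a mismatch, fall back to the longest reusable overlap.
With 5 states:
        x   y  
>  S0   S1  S0 
   S1   S2  S0 
   S2   S3  S0 
   S3   S3  S4 
 * S4   S4  S4 
(> = start, * = accepting)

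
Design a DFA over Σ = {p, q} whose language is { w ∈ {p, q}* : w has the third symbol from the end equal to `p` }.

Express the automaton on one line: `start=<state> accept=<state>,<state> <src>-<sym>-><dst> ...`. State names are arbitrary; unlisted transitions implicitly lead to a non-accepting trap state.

start=A accept=H,I,J,K A-p->B A-q->C B-p->D B-q->E C-p->F C-q->G D-p->H D-q->I E-p->J E-q->K F-p->L F-q->M G-p->N G-q->O H-p->H H-q->I I-p->J I-q->K J-p->L J-q->M K-p->N K-q->O L-p->H L-q->I M-p->J M-q->K N-p->L N-q->M O-p->N O-q->O

A DFA must remember the last 3 symbols (since which symbol is third-to-last isn't known until the input ends). Use one state per possible window of the last ≤3 symbols; accept from those whose window starts with `p`.
A 15-state machine:
       p  q 
>  A   B  C 
   B   D  E 
   C   F  G 
   D   H  I 
   E   J  K 
   F   L  M 
   G   N  O 
 * H   H  I 
 * I   J  K 
 * J   L  M 
 * K   N  O 
   L   H  I 
   M   J  K 
   N   L  M 
   O   N  O 
(> = start, * = accepting)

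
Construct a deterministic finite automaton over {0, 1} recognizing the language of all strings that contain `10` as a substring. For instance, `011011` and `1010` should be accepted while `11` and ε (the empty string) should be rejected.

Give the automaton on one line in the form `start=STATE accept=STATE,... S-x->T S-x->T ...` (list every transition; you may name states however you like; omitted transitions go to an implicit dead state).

Track how much of `10` has been matched so far: state q0 is no progress, q2 is the absorbing accept state reached once `10` has occurred. Intermediate states record partial matches; on a mismatch, fall back to the longest reusable overlap.
3 states suffice.
        0   1  
>  q0   q0  q1 
   q1   q2  q1 
 * q2   q2  q2 
(> = start, * = accepting)

start=q0 accept=q2 q0-0->q0 q0-1->q1 q1-0->q2 q1-1->q1 q2-0->q2 q2-1->q2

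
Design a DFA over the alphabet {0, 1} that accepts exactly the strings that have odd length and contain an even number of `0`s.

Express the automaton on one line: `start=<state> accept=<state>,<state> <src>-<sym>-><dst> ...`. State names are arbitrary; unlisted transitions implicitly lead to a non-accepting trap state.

start=S0 accept=S2 S0-0->S1 S0-1->S2 S1-0->S0 S1-1->S3 S2-0->S3 S2-1->S0 S3-0->S2 S3-1->S1

Handle the two conditions separately and then intersect. The first has 2 states tracking the input length modulo 2; the second has 2 states tracking the count of `0`s modulo 2. A product state is a pair (one from each), accepting exactly when both do.
        0   1  
>  S0   S1  S2 
   S1   S0  S3 
 * S2   S3  S0 
   S3   S2  S1 
(> = start, * = accepting)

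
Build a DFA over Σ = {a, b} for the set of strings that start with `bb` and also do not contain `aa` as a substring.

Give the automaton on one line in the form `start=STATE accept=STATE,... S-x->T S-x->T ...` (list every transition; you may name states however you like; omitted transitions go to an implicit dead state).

start=q0 accept=q3,q4 q0-a->q1 q0-b->q2 q1-a->q1 q1-b->q1 q2-a->q1 q2-b->q3 q3-a->q4 q3-b->q3 q4-a->q1 q4-b->q3

Handle the two conditions separately and then intersect. One (4 states) tracks whether the input so far still matches the prefix `bb`; the other (3 states) tracks partial matches of the forbidden pattern `aa`. Each combined state is a pair, one component from each; accept when both components accept. Equivalent product states are then merged.
A 5-state machine:
        a   b  
>  q0   q1  q2 
   q1   q1  q1 
   q2   q1  q3 
 * q3   q4  q3 
 * q4   q1  q3 
(> = start, * = accepting)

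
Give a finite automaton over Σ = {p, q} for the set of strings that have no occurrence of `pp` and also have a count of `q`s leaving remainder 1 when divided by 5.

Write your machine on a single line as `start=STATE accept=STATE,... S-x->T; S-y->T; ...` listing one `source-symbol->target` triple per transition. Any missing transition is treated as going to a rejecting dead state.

start=S0; accept=S2,S4; S0-p->S1; S0-q->S2; S1-p->S3; S1-q->S2; S2-p->S4; S2-q->S5; S3-p->S3; S3-q->S3; S4-p->S3; S4-q->S5; S5-p->S6; S5-q->S7; S6-p->S3; S6-q->S7; S7-p->S8; S7-q->S9; S8-p->S3; S8-q->S9; S9-p->S10; S9-q->S0; S10-p->S3; S10-q->S0

Handle the two conditions separately and then intersect. The first has 3 states tracking partial matches of the forbidden pattern `pp`; the second has 5 states tracking the count of `q`s modulo 5. A product state is a pair (one from each), accepting exactly when both do. Minimizing collapses redundant product states.
          p    q  
>  S0     S1   S2 
   S1     S3   S2 
 * S2     S4   S5 
   S3     S3   S3 
 * S4     S3   S5 
   S5     S6   S7 
   S6     S3   S7 
   S7     S8   S9 
   S8     S3   S9 
   S9    S10   S0 
   S10    S3   S0 
(> = start, * = accepting)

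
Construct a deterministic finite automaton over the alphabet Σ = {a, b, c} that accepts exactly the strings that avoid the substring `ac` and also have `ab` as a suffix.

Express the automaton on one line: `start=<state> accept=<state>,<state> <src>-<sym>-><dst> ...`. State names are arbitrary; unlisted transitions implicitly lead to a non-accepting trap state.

start=s0 accept=s2 s0-a->s1 s0-b->s0 s0-c->s0 s1-a->s1 s1-b->s2 s1-c->s3 s2-a->s1 s2-b->s0 s2-c->s0 s3-a->s4 s3-b->s3 s3-c->s3 s4-a->s4 s4-b->s5 s4-c->s3 s5-a->s4 s5-b->s3 s5-c->s3

Build one automaton per condition and run them in lockstep. One (3 states) tracks partial matches of the forbidden pattern `ac`; the other (3 states) tracks how much of the suffix `ab` has currently been matched. Each combined state is a pair, one component from each; accept when both components accept.
A 6-state machine:
        a   b   c  
>  s0   s1  s0  s0 
   s1   s1  s2  s3 
 * s2   s1  s0  s0 
   s3   s4  s3  s3 
   s4   s4  s5  s3 
   s5   s4  s3  s3 
(> = start, * = accepting)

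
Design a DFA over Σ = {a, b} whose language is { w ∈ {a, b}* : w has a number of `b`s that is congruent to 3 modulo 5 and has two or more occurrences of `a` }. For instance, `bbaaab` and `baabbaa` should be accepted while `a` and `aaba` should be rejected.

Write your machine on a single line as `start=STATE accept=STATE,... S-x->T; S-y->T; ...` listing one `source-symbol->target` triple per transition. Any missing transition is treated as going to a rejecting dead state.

start=S0; accept=S15,S17; S0-a->S1; S0-b->S2; S1-a->S3; S1-b->S4; S2-a->S4; S2-b->S5; S3-a->S6; S3-b->S7; S4-a->S7; S4-b->S8; S5-a->S8; S5-b->S9; S6-a->S6; S6-b->S10; S7-a->S10; S7-b->S11; S8-a->S11; S8-b->S12; S9-a->S12; S9-b->S13; S10-a->S10; S10-b->S14; S11-a->S14; S11-b->S15; S12-a->S15; S12-b->S16; S13-a->S16; S13-b->S0; S14-a->S14; S14-b->S17; S15-a->S17; S15-b->S18; S16-a->S18; S16-b->S1; S17-a->S17; S17-b->S19; S18-a->S19; S18-b->S3; S19-a->S19; S19-b->S6

Handle the two conditions separately and then intersect. The first has 5 states tracking the count of `b`s modulo 5; the second has 4 states tracking the count of `a`s, saturating at 3. A product state is a pair (one from each), accepting exactly when both do.
          a    b  
>  S0     S1   S2 
   S1     S3   S4 
   S2     S4   S5 
   S3     S6   S7 
   S4     S7   S8 
   S5     S8   S9 
   S6     S6  S10 
   S7    S10  S11 
   S8    S11  S12 
   S9    S12  S13 
   S10   S10  S14 
   S11   S14  S15 
   S12   S15  S16 
   S13   S16   S0 
   S14   S14  S17 
 * S15   S17  S18 
   S16   S18   S1 
 * S17   S17  S19 
   S18   S19   S3 
   S19   S19   S6 
(> = start, * = accepting)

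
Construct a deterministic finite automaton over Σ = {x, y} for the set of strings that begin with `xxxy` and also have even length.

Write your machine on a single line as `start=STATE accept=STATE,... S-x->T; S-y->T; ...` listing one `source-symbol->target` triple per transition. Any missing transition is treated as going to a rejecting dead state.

Handle the two conditions separately and then intersect. The first has 6 states tracking whether the input so far still matches the prefix `xxxy`; the second has 2 states tracking the input length modulo 2. A product state is a pair (one from each), accepting exactly when both do. Equivalent product states are then merged.
A 7-state machine:
        x   y  
>  q0   q1  q2 
   q1   q3  q2 
   q2   q2  q2 
   q3   q4  q2 
   q4   q2  q5 
 * q5   q6  q6 
   q6   q5  q5 
(> = start, * = accepting)

start=q0; accept=q5; q0-x->q1; q0-y->q2; q1-x->q3; q1-y->q2; q2-x->q2; q2-y->q2; q3-x->q4; q3-y->q2; q4-x->q2; q4-y->q5; q5-x->q6; q5-y->q6; q6-x->q5; q6-y->q5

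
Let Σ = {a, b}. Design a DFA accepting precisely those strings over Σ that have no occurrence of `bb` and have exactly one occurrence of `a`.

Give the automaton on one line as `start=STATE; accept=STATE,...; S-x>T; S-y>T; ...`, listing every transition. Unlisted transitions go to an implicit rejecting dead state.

start=S0; accept=S1,S4; S0-a>S1; S0-b>S2; S1-a>S3; S1-b>S4; S2-a>S1; S2-b>S3; S3-a>S3; S3-b>S3; S4-a>S3; S4-b>S3

Run two small machines in parallel and take their product. One (3 states) tracks partial matches of the forbidden pattern `bb`; the other (3 states) tracks the count of `a`s, saturating at 2. Each combined state is a pair, one component from each; accept when both components accept. Equivalent product states are then merged.
        a   b  
>  S0   S1  S2 
 * S1   S3  S4 
   S2   S1  S3 
   S3   S3  S3 
 * S4   S3  S3 
(> = start, * = accepting)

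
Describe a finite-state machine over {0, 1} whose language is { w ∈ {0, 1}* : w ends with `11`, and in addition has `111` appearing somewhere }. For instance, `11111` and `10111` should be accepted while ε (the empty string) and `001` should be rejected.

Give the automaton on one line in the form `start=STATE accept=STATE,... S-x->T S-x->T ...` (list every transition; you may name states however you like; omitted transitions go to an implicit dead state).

Build one automaton per condition and run them in lockstep. The first has 3 states tracking how much of the suffix `11` has currently been matched; the second has 4 states tracking whether and how much of `111` has been seen. A product state is a pair (one from each), accepting exactly when both do.
With 6 states:
        0   1  
>  q0   q0  q1 
   q1   q0  q2 
   q2   q0  q3 
 * q3   q4  q3 
   q4   q4  q5 
   q5   q4  q3 
(> = start, * = accepting)

start=q0 accept=q3 q0-0->q0 q0-1->q1 q1-0->q0 q1-1->q2 q2-0->q0 q2-1->q3 q3-0->q4 q3-1->q3 q4-0->q4 q4-1->q5 q5-0->q4 q5-1->q3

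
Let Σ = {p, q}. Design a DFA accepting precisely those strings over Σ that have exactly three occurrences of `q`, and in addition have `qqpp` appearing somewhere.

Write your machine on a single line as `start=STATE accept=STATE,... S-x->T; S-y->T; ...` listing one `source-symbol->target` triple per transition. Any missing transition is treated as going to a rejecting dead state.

Build one automaton per condition and run them in lockstep. The first has 5 states tracking the count of `q`s, saturating at 4; the second has 5 states tracking whether and how much of `qqpp` has been seen. A product state is a pair (one from each), accepting exactly when both do.
18 states suffice.
          p    q  
>  s0     s0   s1 
   s1     s2   s3 
   s2     s2   s4 
   s3     s5   s6 
   s4     s7   s6 
   s5     s8   s9 
   s6    s10  s11 
   s7     s7   s9 
   s8     s8  s12 
   s9    s13  s11 
   s10   s12  s14 
   s11   s15  s11 
 * s12   s12  s16 
   s13   s13  s14 
   s14   s17  s11 
   s15   s16  s14 
   s16   s16  s16 
   s17   s17  s14 
(> = start, * = accepting)

start=s0; accept=s12; s0-p->s0; s0-q->s1; s1-p->s2; s1-q->s3; s2-p->s2; s2-q->s4; s3-p->s5; s3-q->s6; s4-p->s7; s4-q->s6; s5-p->s8; s5-q->s9; s6-p->s10; s6-q->s11; s7-p->s7; s7-q->s9; s8-p->s8; s8-q->s12; s9-p->s13; s9-q->s11; s10-p->s12; s10-q->s14; s11-p->s15; s11-q->s11; s12-p->s12; s12-q->s16; s13-p->s13; s13-q->s14; s14-p->s17; s14-q->s11; s15-p->s16; s15-q->s14; s16-p->s16; s16-q->s16; s17-p->s17; s17-q->s14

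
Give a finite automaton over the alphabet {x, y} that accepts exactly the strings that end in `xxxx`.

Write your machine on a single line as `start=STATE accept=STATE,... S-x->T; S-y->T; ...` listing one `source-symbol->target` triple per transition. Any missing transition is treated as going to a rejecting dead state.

start=q0; accept=q4; q0-x->q1; q0-y->q0; q1-x->q2; q1-y->q0; q2-x->q3; q2-y->q0; q3-x->q4; q3-y->q0; q4-x->q4; q4-y->q0

Remember how much of `xxxx` the current input suffix matches. State q0 means no match yet; q1 means the last symbol is `x`; q2 means the last 2 symbols are `xx`; q3 means the last 3 symbols are `xxx`; q4 means the last 4 symbols are `xxxx`. Only q4 accepts. On a mismatch, fall back to the longest proper suffix that is still a prefix of `xxxx`.
        x   y  
>  q0   q1  q0 
   q1   q2  q0 
   q2   q3  q0 
   q3   q4  q0 
 * q4   q4  q0 
(> = start, * = accepting)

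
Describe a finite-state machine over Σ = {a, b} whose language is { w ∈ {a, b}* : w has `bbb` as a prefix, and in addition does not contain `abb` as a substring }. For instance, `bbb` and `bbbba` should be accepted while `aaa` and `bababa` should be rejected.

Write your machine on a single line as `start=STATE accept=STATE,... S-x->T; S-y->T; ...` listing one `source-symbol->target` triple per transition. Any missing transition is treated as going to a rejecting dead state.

start=q0; accept=q4,q5,q6; q0-a->q1; q0-b->q2; q1-a->q1; q1-b->q1; q2-a->q1; q2-b->q3; q3-a->q1; q3-b->q4; q4-a->q5; q4-b->q4; q5-a->q5; q5-b->q6; q6-a->q5; q6-b->q1

Run two small machines in parallel and take their product. The first has 5 states tracking whether the input so far still matches the prefix `bbb`; the second has 4 states tracking partial matches of the forbidden pattern `abb`. A product state is a pair (one from each), accepting exactly when both do. After merging equivalent states the machine shrinks.
7 states suffice.
        a   b  
>  q0   q1  q2 
   q1   q1  q1 
   q2   q1  q3 
   q3   q1  q4 
 * q4   q5  q4 
 * q5   q5  q6 
 * q6   q5  q1 
(> = start, * = accepting)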